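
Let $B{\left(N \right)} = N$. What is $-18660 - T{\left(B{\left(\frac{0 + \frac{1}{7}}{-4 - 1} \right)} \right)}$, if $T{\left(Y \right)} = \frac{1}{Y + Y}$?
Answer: $- \frac{37285}{2} \approx -18643.0$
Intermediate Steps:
$T{\left(Y \right)} = \frac{1}{2 Y}$
$-18660 - T{\left(B{\left(\frac{0 + \frac{1}{7}}{-4 - 1} \right)} \right)} = -18660 - \frac{1}{2 \frac{0 + \frac{1}{7}}{-4 - 1}} = -18660 - \frac{1}{2 \frac{0 + \frac{1}{7}}{-5}} = -18660 - \frac{1}{2 \cdot \frac{1}{7} \left(- \frac{1}{5}\right)} = -18660 - \frac{1}{2 \left(- \frac{1}{35}\right)} = -18660 - \frac{1}{2} \left(-35\right) = -18660 - - \frac{35}{2} = -18660 + \frac{35}{2} = - \frac{37285}{2}$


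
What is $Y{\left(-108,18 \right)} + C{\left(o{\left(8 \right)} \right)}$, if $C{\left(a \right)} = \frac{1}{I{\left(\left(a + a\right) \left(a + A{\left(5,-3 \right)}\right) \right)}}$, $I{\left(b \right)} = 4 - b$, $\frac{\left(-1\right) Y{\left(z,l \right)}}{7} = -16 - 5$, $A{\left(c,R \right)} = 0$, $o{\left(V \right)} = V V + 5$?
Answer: $\frac{1399145}{9518} \approx 147.0$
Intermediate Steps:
$o{\left(V \right)} = 5 + V^{2}$ ($o{\left(V \right)} = V^{2} + 5 = 5 + V^{2}$)
$Y{\left(z,l \right)} = 147$ ($Y{\left(z,l \right)} = - 7 \left(-16 - 5\right) = \left(-7\right) \left(-21\right) = 147$)
$C{\left(a \right)} = \frac{1}{4 - 2 a^{2}}$ ($C{\left(a \right)} = \frac{1}{4 - \left(a + a\right) \left(a + 0\right)} = \frac{1}{4 - 2 a a} = \frac{1}{4 - 2 a^{2}}$)
$Y{\left(-108,18 \right)} + C{\left(o{\left(8 \right)} \right)} = 147 - \frac{1}{-4 + 2 \left(5 + 8^{2}\right)^{2}} = 147 - \frac{1}{-4 + 2 \left(5 + 64\right)^{2}} = 147 - \frac{1}{-4 + 2 \cdot 69^{2}} = 147 - \frac{1}{-4 + 2 \cdot 4761} = 147 - \frac{1}{-4 + 9522} = 147 - \frac{1}{9518} = \frac{1399145}{9518}$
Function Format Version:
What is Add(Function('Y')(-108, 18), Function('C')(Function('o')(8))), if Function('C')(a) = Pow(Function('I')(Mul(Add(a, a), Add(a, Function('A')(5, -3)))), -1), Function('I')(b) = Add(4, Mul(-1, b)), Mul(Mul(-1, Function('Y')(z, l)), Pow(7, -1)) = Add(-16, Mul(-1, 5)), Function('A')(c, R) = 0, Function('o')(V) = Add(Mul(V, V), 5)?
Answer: Rational(1399145, 9518) ≈ 147.00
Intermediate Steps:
Function('o')(V) = Add(5, Pow(V, 2)) (Function('o')(V) = Add(Pow(V, 2), 5) = Add(5, Pow(V, 2)))
Function('Y')(z, l) = 147 (Function('Y')(z, l) = Mul(-7, Add(-16, Mul(-1, 5))) = Mul(-7, Add(-16, -5)) = Mul(-7, -21) = 147)
Function('C')(a) = Pow(Add(4, Mul(-2, Pow(a, 2))), -1) (Function('C')(a) = Pow(Add(4, Mul(-1, Mul(Add(a, a), Add(a, 0)))), -1) = Pow(Add(4, Mul(-1, Mul(Mul(2, a), a))), -1) = Pow(Add(4, Mul(-1, Mul(2, Pow(a, 2)))), -1) = Pow(Add(4, Mul(-2, Pow(a, 2))), -1))
Add(Function('Y')(-108, 18), Function('C')(Function('o')(8))) = Add(147, Mul(-1, Pow(Add(-4, Mul(2, Pow(Add(5, Pow(8, 2)), 2))), -1))) = Add(147, Mul(-1, Pow(Add(-4, Mul(2, Pow(Add(5, 64), 2))), -1))) = Add(147, Mul(-1, Pow(Add(-4, Mul(2, Pow(69, 2))), -1))) = Add(147, Mul(-1, Pow(Add(-4, Mul(2, 4761)), -1))) = Add(147, Mul(-1, Pow(Add(-4, 9522), -1))) = Add(147, Mul(-1, Pow(9518, -1))) = Add(147, Mul(-1, Rational(1, 9518))) = Add(147, Rational(-1, 9518)) = Rational(1399145, 9518)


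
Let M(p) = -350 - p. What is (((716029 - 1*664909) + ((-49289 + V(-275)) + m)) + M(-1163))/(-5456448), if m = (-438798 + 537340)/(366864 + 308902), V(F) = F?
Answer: -133415683/307273503264 ≈ -0.00043419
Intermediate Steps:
m = 49271/337883 (m = 98542/675766 = 98542*(1/675766) = 49271/337883 ≈ 0.14582)
(((716029 - 1*664909) + ((-49289 + V(-275)) + m)) + M(-1163))/(-5456448) = (((716029 - 1*664909) + ((-49289 - 275) + 49271/337883)) + (-350 - 1*(-1163)))/(-5456448) = (((716029 - 664909) + (-49564 + 49271/337883)) + (-350 + 1163))*(-1/5456448) = ((51120 - 16746783741/337883) + 813)*(-1/5456448) = (525795219/337883 + 813)*(-1/5456448) = (800494098/337883)*(-1/5456448) = -133415683/307273503264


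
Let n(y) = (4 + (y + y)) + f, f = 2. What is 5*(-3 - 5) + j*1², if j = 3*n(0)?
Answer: -22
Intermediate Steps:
n(y) = 6 + 2*y (n(y) = (4 + (y + y)) + 2 = (4 + 2*y) + 2 = 6 + 2*y)
j = 18 (j = 3*(6 + 2*0) = 3*(6 + 0) = 3*6 = 18)
5*(-3 - 5) + j*1² = 5*(-3 - 5) + 18*1² = 5*(-8) + 18*1 = -40 + 18 = -22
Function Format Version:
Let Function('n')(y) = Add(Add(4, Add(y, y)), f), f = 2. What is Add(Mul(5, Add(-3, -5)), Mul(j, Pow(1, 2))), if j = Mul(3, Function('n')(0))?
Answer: -22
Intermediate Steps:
Function('n')(y) = Add(6, Mul(2, y)) (Function('n')(y) = Add(Add(4, Add(y, y)), 2) = Add(Add(4, Mul(2, y)), 2) = Add(6, Mul(2, y)))
j = 18 (j = Mul(3, Add(6, Mul(2, 0))) = Mul(3, Add(6, 0)) = Mul(3, 6) = 18)
Add(Mul(5, Add(-3, -5)), Mul(j, Pow(1, 2))) = Add(Mul(5, Add(-3, -5)), Mul(18, Pow(1, 2))) = Add(Mul(5, -8), Mul(18, 1)) = Add(-40, 18) = -22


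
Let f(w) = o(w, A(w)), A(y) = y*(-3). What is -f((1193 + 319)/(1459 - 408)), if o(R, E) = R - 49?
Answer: 49987/1051 ≈ 47.561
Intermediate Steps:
A(y) = -3*y
o(R, E) = -49 + R
f(w) = -49 + w
-f((1193 + 319)/(1459 - 408)) = -(-49 + (1193 + 319)/(1459 - 408)) = -(-49 + 1512/1051) = -1*(-49987/1051) = 49987/1051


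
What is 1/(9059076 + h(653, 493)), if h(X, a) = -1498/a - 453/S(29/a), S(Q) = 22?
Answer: 10846/98254482011 ≈ 1.1039e-7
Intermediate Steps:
h(X, a) = -453/22 - 1498/a (h(X, a) = -1498/a - 453/22 = -453/22 - 1498/a)
1/(9059076 + h(653, 493)) = 1/(9059076 + (-453/22 - 1498/493)) = 1/(9059076 - 256285/10846) = 1/(98254482011/10846) = 10846/98254482011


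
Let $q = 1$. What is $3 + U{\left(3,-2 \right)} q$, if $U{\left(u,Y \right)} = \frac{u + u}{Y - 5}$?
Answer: $\frac{15}{7} \approx 2.1429$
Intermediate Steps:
$U{\left(u,Y \right)} = \frac{2 u}{-5 + Y}$
$3 + U{\left(3,-2 \right)} q = 3 + 2 \cdot 3 \frac{1}{-5 - 2} \cdot 1 = 3 + 2 \cdot 3 \frac{1}{-7} \cdot 1 = 3 + 2 \cdot 3 \left(- \frac{1}{7}\right) 1 = 3 - \frac{6}{7} = \frac{15}{7}$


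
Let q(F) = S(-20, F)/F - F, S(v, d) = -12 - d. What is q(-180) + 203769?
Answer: 3059221/15 ≈ 2.0395e+5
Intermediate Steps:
q(F) = -F + (-12 - F)/F (q(F) = (-12 - F)/F - F = -F + (-12 - F)/F)
q(-180) + 203769 = (-1 - 1*(-180) - 12/(-180)) + 203769 = (-1 + 180 - 12*(-1/180)) + 203769 = (-1 + 180 + 1/15) + 203769 = 2686/15 + 203769 = 3059221/15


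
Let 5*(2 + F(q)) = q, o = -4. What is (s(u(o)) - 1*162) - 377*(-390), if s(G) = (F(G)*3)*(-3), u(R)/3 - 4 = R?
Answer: 146886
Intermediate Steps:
F(q) = -2 + q/5
u(R) = 12 + 3*R
s(G) = 18 - 9*G/5 (s(G) = ((-2 + G/5)*3)*(-3) = (-6 + 3*G/5)*(-3) = 18 - 9*G/5)
(s(u(o)) - 1*162) - 377*(-390) = ((18 - 9*(12 + 3*(-4))/5) - 1*162) - 377*(-390) = ((18 - 9*(12 - 12)/5) - 162) + 147030 = ((18 - 9/5*0) - 162) + 147030 = ((18 + 0) - 162) + 147030 = (18 - 162) + 147030 = -144 + 147030 = 146886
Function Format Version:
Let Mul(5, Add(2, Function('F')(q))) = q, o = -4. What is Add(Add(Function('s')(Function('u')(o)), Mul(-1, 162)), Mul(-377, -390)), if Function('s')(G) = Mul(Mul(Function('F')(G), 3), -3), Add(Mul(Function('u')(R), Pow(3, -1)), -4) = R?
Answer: 146886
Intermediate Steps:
Function('F')(q) = Add(-2, Mul(Rational(1, 5), q))
Function('u')(R) = Add(12, Mul(3, R))
Function('s')(G) = Add(18, Mul(Rational(-9, 5), G)) (Function('s')(G) = Mul(Mul(Add(-2, Mul(Rational(1, 5), G)), 3), -3) = Mul(Add(-6, Mul(Rational(3, 5), G)), -3) = Add(18, Mul(Rational(-9, 5), G)))
Add(Add(Function('s')(Function('u')(o)), Mul(-1, 162)), Mul(-377, -390)) = Add(Add(Add(18, Mul(Rational(-9, 5), Add(12, Mul(3, -4)))), Mul(-1, 162)), Mul(-377, -390)) = Add(Add(Add(18, Mul(Rational(-9, 5), Add(12, -12))), -162), 147030) = Add(Add(Add(18, Mul(Rational(-9, 5), 0)), -162), 147030) = Add(Add(Add(18, 0), -162), 147030) = Add(Add(18, -162), 147030) = Add(-144, 147030) = 146886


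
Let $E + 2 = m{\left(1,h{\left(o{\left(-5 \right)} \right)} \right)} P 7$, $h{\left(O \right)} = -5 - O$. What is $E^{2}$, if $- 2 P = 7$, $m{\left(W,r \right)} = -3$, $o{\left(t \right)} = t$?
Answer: $\frac{20449}{4} \approx 5112.3$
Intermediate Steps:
$P = - \frac{7}{2}$ ($P = \left(- \frac{1}{2}\right) 7 = - \frac{7}{2} \approx -3.5$)
$E = \frac{143}{2}$ ($E = -2 + \left(-3\right) \left(- \frac{7}{2}\right) 7 = -2 + \frac{21}{2} \cdot 7 = -2 + \frac{147}{2} = \frac{143}{2} \approx 71.5$)
$E^{2} = \left(\frac{143}{2}\right)^{2} = \frac{20449}{4}$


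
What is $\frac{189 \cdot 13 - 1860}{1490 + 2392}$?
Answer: $\frac{199}{1294} \approx 0.15379$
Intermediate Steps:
$\frac{189 \cdot 13 - 1860}{1490 + 2392} = \frac{2457 - 1860}{3882} = 597 \cdot \frac{1}{3882} = \frac{199}{1294}$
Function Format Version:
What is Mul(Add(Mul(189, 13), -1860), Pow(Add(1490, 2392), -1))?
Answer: Rational(199, 1294) ≈ 0.15379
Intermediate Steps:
Mul(Add(Mul(189, 13), -1860), Pow(Add(1490, 2392), -1)) = Mul(Add(2457, -1860), Pow(3882, -1)) = Mul(597, Rational(1, 3882)) = Rational(199, 1294)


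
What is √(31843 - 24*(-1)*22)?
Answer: √32371 ≈ 179.92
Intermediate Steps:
√(31843 - 24*(-1)*22) = √(31843 + 24*22) = √(31843 + 528) = √32371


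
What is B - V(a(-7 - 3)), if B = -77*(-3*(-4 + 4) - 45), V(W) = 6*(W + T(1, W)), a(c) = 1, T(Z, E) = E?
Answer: 3453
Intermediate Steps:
V(W) = 12*W (V(W) = 6*(W + W) = 6*(2*W) = 12*W)
B = 3465 (B = -77*(-3*0 - 45) = -77*(0 - 45) = -77*(-45) = 3465)
B - V(a(-7 - 3)) = 3465 - 12 = 3453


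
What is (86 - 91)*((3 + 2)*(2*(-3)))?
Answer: 150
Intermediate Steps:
(86 - 91)*((3 + 2)*(2*(-3))) = -25*(-6) = -5*(-30) = 150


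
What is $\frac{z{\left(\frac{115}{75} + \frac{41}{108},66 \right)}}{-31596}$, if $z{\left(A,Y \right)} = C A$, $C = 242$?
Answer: $- \frac{124993}{8530920} \approx -0.014652$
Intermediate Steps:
$z{\left(A,Y \right)} = 242 A$
$\frac{z{\left(\frac{115}{75} + \frac{41}{108},66 \right)}}{-31596} = \frac{242 \left(\frac{115}{75} + \frac{41}{108}\right)}{-31596} = 242 \left(115 \cdot \frac{1}{75} + 41 \cdot \frac{1}{108}\right) \left(- \frac{1}{31596}\right) = 242 \left(\frac{23}{15} + \frac{41}{108}\right) \left(- \frac{1}{31596}\right) = 242 \cdot \frac{1033}{540} \left(- \frac{1}{31596}\right) = \frac{124993}{270} \left(- \frac{1}{31596}\right) = - \frac{124993}{8530920}$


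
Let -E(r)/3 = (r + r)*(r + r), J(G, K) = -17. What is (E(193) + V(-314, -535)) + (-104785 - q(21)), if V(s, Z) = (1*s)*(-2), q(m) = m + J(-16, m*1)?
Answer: -551149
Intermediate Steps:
E(r) = -12*r² (E(r) = -3*(r + r)*(r + r) = -3*2*r*2*r = -12*r²)
q(m) = -17 + m (q(m) = m - 17 = -17 + m)
V(s, Z) = -2*s (V(s, Z) = s*(-2) = -2*s)
(E(193) + V(-314, -535)) + (-104785 - q(21)) = (-12*193² - 2*(-314)) + (-104785 - (-17 + 21)) = (-12*37249 + 628) + (-104785 - 1*4) = (-446988 + 628) + (-104785 - 4) = -446360 - 104789 = -551149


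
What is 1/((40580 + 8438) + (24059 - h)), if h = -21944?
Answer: 1/95021 ≈ 1.0524e-5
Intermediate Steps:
1/((40580 + 8438) + (24059 - h)) = 1/((40580 + 8438) + (24059 - 1*(-21944))) = 1/(49018 + (24059 + 21944)) = 1/(49018 + 46003) = 1/95021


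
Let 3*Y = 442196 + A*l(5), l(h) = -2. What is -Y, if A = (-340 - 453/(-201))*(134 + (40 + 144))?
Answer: -44019176/201 ≈ -2.1900e+5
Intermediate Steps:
A = -7196022/67 (A = (-340 - 453*(-1/201))*(134 + 184) = (-340 + 151/67)*318 = -22629/67*318 = -7196022/67 ≈ -1.0740e+5)
Y = 44019176/201 (Y = (442196 - 7196022/67*(-2))/3 = (442196 + 14392044/67)/3 = (⅓)*(44019176/67) = 44019176/201 ≈ 2.1900e+5)
-Y = -1*44019176/201 = -44019176/201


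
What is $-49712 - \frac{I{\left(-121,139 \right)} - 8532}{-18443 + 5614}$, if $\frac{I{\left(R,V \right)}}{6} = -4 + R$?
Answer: $- \frac{637764530}{12829} \approx -49713.0$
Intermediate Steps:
$I{\left(R,V \right)} = -24 + 6 R$ ($I{\left(R,V \right)} = 6 \left(-4 + R\right) = -24 + 6 R$)
$-49712 - \frac{I{\left(-121,139 \right)} - 8532}{-18443 + 5614} = -49712 - \frac{\left(-24 + 6 \left(-121\right)\right) - 8532}{-18443 + 5614} = -49712 - \frac{\left(-24 - 726\right) - 8532}{-12829} = -49712 - \left(-750 - 8532\right) \left(- \frac{1}{12829}\right) = -49712 - \left(-9282\right) \left(- \frac{1}{12829}\right) = -49712 - \frac{9282}{12829} = - \frac{637764530}{12829}$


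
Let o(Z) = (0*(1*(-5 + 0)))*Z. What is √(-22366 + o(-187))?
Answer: I*√22366 ≈ 149.55*I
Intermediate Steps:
o(Z) = 0 (o(Z) = (0*(1*(-5)))*Z = (0*(-5))*Z = 0*Z = 0)
√(-22366 + o(-187)) = √(-22366 + 0) = √(-22366) = I*√22366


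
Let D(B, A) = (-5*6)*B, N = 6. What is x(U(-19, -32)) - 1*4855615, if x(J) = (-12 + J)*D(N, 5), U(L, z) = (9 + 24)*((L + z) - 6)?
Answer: -4514875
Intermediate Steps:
D(B, A) = -30*B
U(L, z) = -198 + 33*L + 33*z (U(L, z) = 33*(-6 + L + z) = -198 + 33*L + 33*z)
x(J) = 2160 - 180*J (x(J) = (-12 + J)*(-30*6) = (-12 + J)*(-180) = 2160 - 180*J)
x(U(-19, -32)) - 1*4855615 = (2160 - 180*(-198 + 33*(-19) + 33*(-32))) - 1*4855615 = (2160 - 180*(-198 - 627 - 1056)) - 4855615 = (2160 - 180*(-1881)) - 4855615 = (2160 + 338580) - 4855615 = 340740 - 4855615 = -4514875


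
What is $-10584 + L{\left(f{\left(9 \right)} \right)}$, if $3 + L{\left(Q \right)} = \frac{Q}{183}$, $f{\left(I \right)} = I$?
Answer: $- \frac{645804}{61} \approx -10587.0$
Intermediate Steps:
$L{\left(Q \right)} = -3 + \frac{Q}{183}$
$-10584 + L{\left(f{\left(9 \right)} \right)} = -10584 + \left(-3 + \frac{1}{183} \cdot 9\right) = -10584 + \left(-3 + \frac{3}{61}\right) = -10584 - \frac{180}{61} = - \frac{645804}{61}$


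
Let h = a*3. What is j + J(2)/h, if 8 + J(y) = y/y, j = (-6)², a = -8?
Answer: 871/24 ≈ 36.292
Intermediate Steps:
j = 36
h = -24 (h = -8*3 = -24)
J(y) = -7 (J(y) = -8 + y/y = -8 + 1 = -7)
j + J(2)/h = 36 - 7/(-24) = 36 - 1/24*(-7) = 36 + 7/24 = 871/24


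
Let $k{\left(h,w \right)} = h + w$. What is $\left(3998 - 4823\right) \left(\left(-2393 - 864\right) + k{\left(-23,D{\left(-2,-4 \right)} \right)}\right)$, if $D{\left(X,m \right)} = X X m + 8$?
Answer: $2712600$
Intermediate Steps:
$D{\left(X,m \right)} = 8 + m X^{2}$ ($D{\left(X,m \right)} = X^{2} m + 8 = m X^{2} + 8 = 8 + m X^{2}$)
$\left(3998 - 4823\right) \left(\left(-2393 - 864\right) + k{\left(-23,D{\left(-2,-4 \right)} \right)}\right) = \left(3998 - 4823\right) \left(\left(-2393 - 864\right) - \left(15 + 16\right)\right) = - 825 \left(-3257 + \left(-23 + \left(8 - 16\right)\right)\right) = - 825 \left(-3257 - 31\right) = \left(-825\right) \left(-3288\right) = 2712600$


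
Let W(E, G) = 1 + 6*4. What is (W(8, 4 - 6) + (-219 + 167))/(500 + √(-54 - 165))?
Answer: -13500/250219 + 27*I*√219/250219 ≈ -0.053953 + 0.0015969*I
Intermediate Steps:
W(E, G) = 25 (W(E, G) = 1 + 24 = 25)
(W(8, 4 - 6) + (-219 + 167))/(500 + √(-54 - 165)) = (25 + (-219 + 167))/(500 + √(-54 - 165)) = (25 - 52)/(500 + √(-219)) = -27/(500 + I*√219)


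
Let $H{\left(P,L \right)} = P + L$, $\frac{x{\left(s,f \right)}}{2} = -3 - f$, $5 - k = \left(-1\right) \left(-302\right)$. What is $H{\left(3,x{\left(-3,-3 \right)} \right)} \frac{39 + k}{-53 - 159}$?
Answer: $\frac{387}{106} \approx 3.6509$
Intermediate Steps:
$k = -297$ ($k = 5 - \left(-1\right) \left(-302\right) = 5 - 302 = -297$)
$x{\left(s,f \right)} = -6 - 2 f$ ($x{\left(s,f \right)} = 2 \left(-3 - f\right) = -6 - 2 f$)
$H{\left(P,L \right)} = L + P$
$H{\left(3,x{\left(-3,-3 \right)} \right)} \frac{39 + k}{-53 - 159} = \left(\left(-6 - -6\right) + 3\right) \frac{39 - 297}{-53 - 159} = \left(\left(-6 + 6\right) + 3\right) \left(- \frac{258}{-212}\right) = \left(0 + 3\right) \left(\left(-258\right) \left(- \frac{1}{212}\right)\right) = 3 \cdot \frac{129}{106} = \frac{387}{106}$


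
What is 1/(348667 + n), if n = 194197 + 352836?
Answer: 1/895700 ≈ 1.1164e-6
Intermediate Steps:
n = 547033
1/(348667 + n) = 1/(348667 + 547033) = 1/895700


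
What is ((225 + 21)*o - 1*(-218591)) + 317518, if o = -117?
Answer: 507327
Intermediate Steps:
((225 + 21)*o - 1*(-218591)) + 317518 = ((225 + 21)*(-117) - 1*(-218591)) + 317518 = (246*(-117) + 218591) + 317518 = (-28782 + 218591) + 317518 = 189809 + 317518 = 507327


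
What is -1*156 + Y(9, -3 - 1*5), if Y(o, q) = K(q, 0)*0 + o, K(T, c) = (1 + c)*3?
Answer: -147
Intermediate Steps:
K(T, c) = 3 + 3*c
Y(o, q) = o (Y(o, q) = (3 + 3*0)*0 + o = (3 + 0)*0 + o = 3*0 + o = 0 + o = o)
-1*156 + Y(9, -3 - 1*5) = -1*156 + 9 = -156 + 9 = -147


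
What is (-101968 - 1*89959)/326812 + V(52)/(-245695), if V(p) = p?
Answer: -47172498489/80296074340 ≈ -0.58748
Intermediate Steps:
(-101968 - 1*89959)/326812 + V(52)/(-245695) = (-101968 - 1*89959)/326812 + 52/(-245695) = (-101968 - 89959)*(1/326812) + 52*(-1/245695) = -191927*1/326812 - 52/245695 = -191927/326812 - 52/245695 = -47172498489/80296074340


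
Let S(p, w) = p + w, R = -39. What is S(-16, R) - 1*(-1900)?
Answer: 1845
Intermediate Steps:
S(-16, R) - 1*(-1900) = (-16 - 39) - 1*(-1900) = -55 + 1900 = 1845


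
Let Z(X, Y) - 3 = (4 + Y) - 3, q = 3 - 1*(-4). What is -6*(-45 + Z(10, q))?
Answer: 204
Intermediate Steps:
q = 7 (q = 3 + 4 = 7)
Z(X, Y) = 4 + Y (Z(X, Y) = 3 + ((4 + Y) - 3) = 3 + (1 + Y) = 4 + Y)
-6*(-45 + Z(10, q)) = -6*(-45 + (4 + 7)) = -6*(-45 + 11) = -6*(-34) = 204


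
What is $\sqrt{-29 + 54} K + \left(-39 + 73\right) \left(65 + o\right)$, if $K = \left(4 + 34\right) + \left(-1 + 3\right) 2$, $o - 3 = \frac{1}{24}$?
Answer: $\frac{30281}{12} \approx 2523.4$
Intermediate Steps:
$o = \frac{73}{24}$ ($o = 3 + \frac{1}{24} = \frac{73}{24} \approx 3.0417$)
$K = 42$ ($K = 38 + 2 \cdot 2 = 38 + 4 = 42$)
$\sqrt{-29 + 54} K + \left(-39 + 73\right) \left(65 + o\right) = \sqrt{-29 + 54} \cdot 42 + \left(-39 + 73\right) \left(65 + \frac{73}{24}\right) = \sqrt{25} \cdot 42 + 34 \cdot \frac{1633}{24} = 5 \cdot 42 + \frac{27761}{12} = 210 + \frac{27761}{12} = \frac{30281}{12}$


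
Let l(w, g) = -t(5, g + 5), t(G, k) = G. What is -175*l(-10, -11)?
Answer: 875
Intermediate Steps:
l(w, g) = -5 (l(w, g) = -1*5 = -5)
-175*l(-10, -11) = -175*(-5) = 875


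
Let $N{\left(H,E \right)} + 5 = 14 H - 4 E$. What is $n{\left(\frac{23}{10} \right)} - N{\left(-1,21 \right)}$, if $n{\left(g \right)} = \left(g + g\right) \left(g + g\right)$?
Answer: $\frac{3104}{25} \approx 124.16$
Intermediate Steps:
$N{\left(H,E \right)} = -5 - 4 E + 14 H$ ($N{\left(H,E \right)} = -5 - \left(- 14 H + 4 E\right) = -5 - 4 E + 14 H$)
$n{\left(g \right)} = 4 g^{2}$ ($n{\left(g \right)} = 2 g 2 g = 4 g^{2}$)
$n{\left(\frac{23}{10} \right)} - N{\left(-1,21 \right)} = 4 \left(\frac{23}{10}\right)^{2} - \left(-5 - 84 + 14 \left(-1\right)\right) = 4 \left(23 \cdot \frac{1}{10}\right)^{2} - \left(-5 - 84 - 14\right) = 4 \left(\frac{23}{10}\right)^{2} - -103 = 4 \cdot \frac{529}{100} + 103 = \frac{529}{25} + 103 = \frac{3104}{25}$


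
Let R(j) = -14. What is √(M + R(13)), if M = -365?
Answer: I*√379 ≈ 19.468*I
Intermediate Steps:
√(M + R(13)) = √(-365 - 14) = √(-379) = I*√379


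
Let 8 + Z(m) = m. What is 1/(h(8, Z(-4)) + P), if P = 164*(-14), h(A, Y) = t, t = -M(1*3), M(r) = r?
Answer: -1/2299 ≈ -0.00043497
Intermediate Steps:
Z(m) = -8 + m
t = -3 ≈ -3.0000
h(A, Y) = -3
P = -2296
1/(h(8, Z(-4)) + P) = 1/(-3 - 2296) = 1/(-2299) = -1/2299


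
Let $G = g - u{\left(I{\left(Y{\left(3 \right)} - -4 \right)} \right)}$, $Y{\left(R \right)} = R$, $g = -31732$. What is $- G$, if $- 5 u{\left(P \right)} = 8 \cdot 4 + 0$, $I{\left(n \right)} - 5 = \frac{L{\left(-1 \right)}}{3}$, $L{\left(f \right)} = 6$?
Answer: $\frac{158628}{5} \approx 31726.0$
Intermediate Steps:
$I{\left(n \right)} = 7$ ($I{\left(n \right)} = 5 + \frac{6}{3} = 5 + 6 \cdot \frac{1}{3} = 5 + 2 = 7$)
$u{\left(P \right)} = - \frac{32}{5}$ ($u{\left(P \right)} = - \frac{8 \cdot 4 + 0}{5} = - \frac{32 + 0}{5} = \left(- \frac{1}{5}\right) 32 = - \frac{32}{5}$)
$G = - \frac{158628}{5}$ ($G = -31732 - - \frac{32}{5} = -31732 + \frac{32}{5} = - \frac{158628}{5} \approx -31726.0$)
$- G = \left(-1\right) \left(- \frac{158628}{5}\right) = \frac{158628}{5}$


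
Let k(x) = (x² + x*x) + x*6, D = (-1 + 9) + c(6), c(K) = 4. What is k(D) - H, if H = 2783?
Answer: -2423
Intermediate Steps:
D = 12 (D = (-1 + 9) + 4 = 8 + 4 = 12)
k(x) = 2*x² + 6*x (k(x) = (x² + x²) + 6*x = 2*x² + 6*x)
k(D) - H = 2*12*(3 + 12) - 1*2783 = 2*12*15 - 2783 = 360 - 2783 = -2423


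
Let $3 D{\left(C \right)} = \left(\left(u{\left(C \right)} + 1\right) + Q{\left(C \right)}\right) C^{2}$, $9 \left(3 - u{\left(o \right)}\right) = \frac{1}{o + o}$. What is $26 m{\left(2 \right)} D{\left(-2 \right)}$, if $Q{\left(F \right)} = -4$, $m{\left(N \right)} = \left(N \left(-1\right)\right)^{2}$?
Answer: $\frac{104}{27} \approx 3.8519$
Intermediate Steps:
$m{\left(N \right)} = N^{2}$ ($m{\left(N \right)} = \left(- N\right)^{2} = N^{2}$)
$u{\left(o \right)} = 3 - \frac{1}{18 o}$ ($u{\left(o \right)} = 3 - \frac{1}{9 \left(o + o\right)} = 3 - \frac{1}{9 \cdot 2 o} = 3 - \frac{\frac{1}{2} \frac{1}{o}}{9} = 3 - \frac{1}{18 o}$)
$D{\left(C \right)} = - \frac{C}{54}$ ($D{\left(C \right)} = \frac{\left(\left(\left(3 - \frac{1}{18 C}\right) + 1\right) - 4\right) C^{2}}{3} = \frac{\left(\left(4 - \frac{1}{18 C}\right) - 4\right) C^{2}}{3} = \frac{- \frac{1}{18 C} C^{2}}{3} = \frac{\left(- \frac{1}{18}\right) C}{3} = - \frac{C}{54}$)
$26 m{\left(2 \right)} D{\left(-2 \right)} = 26 \cdot 2^{2} \left(\left(- \frac{1}{54}\right) \left(-2\right)\right) = 26 \cdot 4 \cdot \frac{1}{27} = 104 \cdot \frac{1}{27} = \frac{104}{27}$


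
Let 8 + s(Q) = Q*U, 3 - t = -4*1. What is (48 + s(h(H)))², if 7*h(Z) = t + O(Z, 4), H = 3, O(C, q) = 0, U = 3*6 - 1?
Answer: 3249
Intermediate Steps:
U = 17 (U = 18 - 1 = 17)
t = 7 (t = 3 - (-4) = 3 - 1*(-4) = 3 + 4 = 7)
h(Z) = 1 (h(Z) = (7 + 0)/7 = (⅐)*7 = 1)
s(Q) = -8 + 17*Q (s(Q) = -8 + Q*17 = -8 + 17*Q)
(48 + s(h(H)))² = (48 + (-8 + 17*1))² = (48 + (-8 + 17))² = (48 + 9)² = 57² = 3249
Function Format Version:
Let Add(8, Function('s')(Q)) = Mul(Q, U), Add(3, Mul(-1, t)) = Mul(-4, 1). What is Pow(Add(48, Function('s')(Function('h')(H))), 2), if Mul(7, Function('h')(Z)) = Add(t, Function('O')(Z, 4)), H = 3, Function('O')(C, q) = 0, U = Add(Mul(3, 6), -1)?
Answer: 3249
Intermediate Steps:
U = 17 (U = Add(18, -1) = 17)
t = 7 (t = Add(3, Mul(-1, Mul(-4, 1))) = Add(3, Mul(-1, -4)) = Add(3, 4) = 7)
Function('h')(Z) = 1 (Function('h')(Z) = Mul(Rational(1, 7), Add(7, 0)) = Mul(Rational(1, 7), 7) = 1)
Function('s')(Q) = Add(-8, Mul(17, Q)) (Function('s')(Q) = Add(-8, Mul(Q, 17)) = Add(-8, Mul(17, Q)))
Pow(Add(48, Function('s')(Function('h')(H))), 2) = Pow(Add(48, Add(-8, Mul(17, 1))), 2) = Pow(Add(48, Add(-8, 17)), 2) = Pow(Add(48, 9), 2) = Pow(57, 2) = 3249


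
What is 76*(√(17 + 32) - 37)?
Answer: -2280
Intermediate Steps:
76*(√(17 + 32) - 37) = 76*(√49 - 37) = 76*(7 - 37) = 76*(-30) = -2280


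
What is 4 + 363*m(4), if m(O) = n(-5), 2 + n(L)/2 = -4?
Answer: -4352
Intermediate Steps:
n(L) = -12 (n(L) = -4 + 2*(-4) = -4 - 8 = -12)
m(O) = -12
4 + 363*m(4) = 4 + 363*(-12) = 4 - 4356 = -4352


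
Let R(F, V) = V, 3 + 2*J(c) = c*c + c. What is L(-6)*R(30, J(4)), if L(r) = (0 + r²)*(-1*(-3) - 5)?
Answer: -612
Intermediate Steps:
J(c) = -3/2 + c/2 + c²/2 (J(c) = -3/2 + (c*c + c)/2 = -3/2 + (c² + c)/2 = -3/2 + (c + c²)/2 = -3/2 + (c/2 + c²/2) = -3/2 + c/2 + c²/2)
L(r) = -2*r² (L(r) = r²*(3 - 5) = r²*(-2) = -2*r²)
L(-6)*R(30, J(4)) = (-2*(-6)²)*(-3/2 + (½)*4 + (½)*4²) = (-2*36)*(-3/2 + 2 + (½)*16) = -72*(-3/2 + 2 + 8) = -72*17/2 = -612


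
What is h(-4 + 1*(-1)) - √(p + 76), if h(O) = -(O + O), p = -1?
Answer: 10 - 5*√3 ≈ 1.3397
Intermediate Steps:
h(O) = -2*O
h(-4 + 1*(-1)) - √(p + 76) = -2*(-4 + 1*(-1)) - √(-1 + 76) = -2*(-4 - 1) - √75 = -2*(-5) - 5*√3 = 10 - 5*√3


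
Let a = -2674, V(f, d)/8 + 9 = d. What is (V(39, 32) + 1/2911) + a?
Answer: -7248389/2911 ≈ -2490.0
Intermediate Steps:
V(f, d) = -72 + 8*d
(V(39, 32) + 1/2911) + a = ((-72 + 8*32) + 1/2911) - 2674 = ((-72 + 256) + 1/2911) - 2674 = (184 + 1/2911) - 2674 = 535625/2911 - 2674 = -7248389/2911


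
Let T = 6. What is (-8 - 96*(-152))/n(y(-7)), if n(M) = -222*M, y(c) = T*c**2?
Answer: -3646/16317 ≈ -0.22345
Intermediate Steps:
y(c) = 6*c**2
(-8 - 96*(-152))/n(y(-7)) = (-8 - 96*(-152))/((-1332*(-7)**2)) = (-8 + 14592)/((-1332*49)) = 14584/((-222*294)) = 14584/(-65268) = 14584*(-1/65268) = -3646/16317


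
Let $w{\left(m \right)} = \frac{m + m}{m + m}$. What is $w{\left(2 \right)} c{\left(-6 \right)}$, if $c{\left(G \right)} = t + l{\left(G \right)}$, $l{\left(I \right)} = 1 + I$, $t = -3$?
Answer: $-8$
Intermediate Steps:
$w{\left(m \right)} = 1$ ($w{\left(m \right)} = \frac{2 m}{2 m} = 2 m \frac{1}{2 m} = 1$)
$c{\left(G \right)} = -2 + G$ ($c{\left(G \right)} = -3 + \left(1 + G\right) = -2 + G$)
$w{\left(2 \right)} c{\left(-6 \right)} = 1 \left(-2 - 6\right) = 1 \left(-8\right) = -8$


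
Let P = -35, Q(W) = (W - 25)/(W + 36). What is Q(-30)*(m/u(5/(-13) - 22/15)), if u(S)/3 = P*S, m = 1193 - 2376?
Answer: 120835/2166 ≈ 55.787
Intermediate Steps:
Q(W) = (-25 + W)/(36 + W)
m = -1183
u(S) = -105*S (u(S) = 3*(-35*S) = -105*S)
Q(-30)*(m/u(5/(-13) - 22/15)) = ((-25 - 30)/(36 - 30))*(-1183*(-1/(105*(5/(-13) - 22/15)))) = (-55/6)*(-1183*(-1/(105*(5*(-1/13) - 22*1/15)))) = ((⅙)*(-55))*(-1183*(-1/(105*(-5/13 - 22/15)))) = -(-65065)/(6*((-105*(-361/195)))) = -(-65065)/(6*2527/13) = -(-65065)*13/(6*2527) = -55/6*(-2197/361) = 120835/2166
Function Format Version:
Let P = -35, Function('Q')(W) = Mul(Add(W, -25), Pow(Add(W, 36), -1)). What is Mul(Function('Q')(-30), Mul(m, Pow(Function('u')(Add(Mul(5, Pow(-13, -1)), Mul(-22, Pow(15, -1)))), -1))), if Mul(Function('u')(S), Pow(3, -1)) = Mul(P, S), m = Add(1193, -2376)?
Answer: Rational(120835, 2166) ≈ 55.787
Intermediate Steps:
Function('Q')(W) = Mul(Pow(Add(36, W), -1), Add(-25, W)) (Function('Q')(W) = Mul(Add(-25, W), Pow(Add(36, W), -1)) = Mul(Pow(Add(36, W), -1), Add(-25, W)))
m = -1183
Function('u')(S) = Mul(-105, S) (Function('u')(S) = Mul(3, Mul(-35, S)) = Mul(-105, S))
Mul(Function('Q')(-30), Mul(m, Pow(Function('u')(Add(Mul(5, Pow(-13, -1)), Mul(-22, Pow(15, -1)))), -1))) = Mul(Mul(Pow(Add(36, -30), -1), Add(-25, -30)), Mul(-1183, Pow(Mul(-105, Add(Mul(5, Pow(-13, -1)), Mul(-22, Pow(15, -1)))), -1))) = Mul(Mul(Pow(6, -1), -55), Mul(-1183, Pow(Mul(-105, Add(Mul(5, Rational(-1, 13)), Mul(-22, Rational(1, 15)))), -1))) = Mul(Mul(Rational(1, 6), -55), Mul(-1183, Pow(Mul(-105, Add(Rational(-5, 13), Rational(-22, 15))), -1))) = Mul(Rational(-55, 6), Mul(-1183, Pow(Mul(-105, Rational(-361, 195)), -1))) = Mul(Rational(-55, 6), Mul(-1183, Pow(Rational(2527, 13), -1))) = Mul(Rational(-55, 6), Mul(-1183, Rational(13, 2527))) = Mul(Rational(-55, 6), Rational(-2197, 361)) = Rational(120835, 2166)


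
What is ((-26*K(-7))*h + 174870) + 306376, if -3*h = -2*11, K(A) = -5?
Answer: 1446598/3 ≈ 4.8220e+5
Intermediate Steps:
h = 22/3 (h = -(-2)*11/3 = -⅓*(-22) = 22/3 ≈ 7.3333)
((-26*K(-7))*h + 174870) + 306376 = (-26*(-5)*(22/3) + 174870) + 306376 = (130*(22/3) + 174870) + 306376 = (2860/3 + 174870) + 306376 = 527470/3 + 306376 = 1446598/3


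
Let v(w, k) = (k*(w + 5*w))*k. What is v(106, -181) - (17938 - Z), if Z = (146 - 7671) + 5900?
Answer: 20816433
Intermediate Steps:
Z = -1625 (Z = -7525 + 5900 = -1625)
v(w, k) = 6*w*k² (v(w, k) = (k*(6*w))*k = (6*k*w)*k = 6*w*k²)
v(106, -181) - (17938 - Z) = 6*106*(-181)² - (17938 - 1*(-1625)) = 6*106*32761 - (17938 + 1625) = 20835996 - 1*19563 = 20835996 - 19563 = 20816433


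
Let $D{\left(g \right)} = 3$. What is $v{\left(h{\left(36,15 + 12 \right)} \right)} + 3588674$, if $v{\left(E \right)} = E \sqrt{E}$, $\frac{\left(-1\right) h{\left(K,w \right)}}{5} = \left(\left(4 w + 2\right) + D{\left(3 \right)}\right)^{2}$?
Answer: $3588674 - 7214485 i \sqrt{5} \approx 3.5887 \cdot 10^{6} - 1.6132 \cdot 10^{7} i$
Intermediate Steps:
$h{\left(K,w \right)} = - 5 \left(5 + 4 w\right)^{2}$ ($h{\left(K,w \right)} = - 5 \left(\left(4 w + 2\right) + 3\right)^{2} = - 5 \left(\left(2 + 4 w\right) + 3\right)^{2} = - 5 \left(5 + 4 w\right)^{2}$)
$v{\left(E \right)} = E^{\frac{3}{2}}$
$v{\left(h{\left(36,15 + 12 \right)} \right)} + 3588674 = \left(- 5 \left(5 + 4 \left(15 + 12\right)\right)^{2}\right)^{\frac{3}{2}} + 3588674 = \left(- 5 \left(5 + 4 \cdot 27\right)^{2}\right)^{\frac{3}{2}} + 3588674 = \left(- 5 \left(5 + 108\right)^{2}\right)^{\frac{3}{2}} + 3588674 = \left(- 5 \cdot 113^{2}\right)^{\frac{3}{2}} + 3588674 = \left(\left(-5\right) 12769\right)^{\frac{3}{2}} + 3588674 = \left(-63845\right)^{\frac{3}{2}} + 3588674 = - 7214485 i \sqrt{5} + 3588674 = 3588674 - 7214485 i \sqrt{5}$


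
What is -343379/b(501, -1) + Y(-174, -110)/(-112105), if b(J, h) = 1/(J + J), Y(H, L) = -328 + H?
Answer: -38571491800088/112105 ≈ -3.4407e+8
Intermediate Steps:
b(J, h) = 1/(2*J)
-343379/b(501, -1) + Y(-174, -110)/(-112105) = -343379/((½)/501) + (-328 - 174)/(-112105) = -343379/((½)*(1/501)) - 502*(-1/112105) = -343379/1/1002 + 502/112105 = -343379*1002 + 502/112105 = -344065758 + 502/112105 = -38571491800088/112105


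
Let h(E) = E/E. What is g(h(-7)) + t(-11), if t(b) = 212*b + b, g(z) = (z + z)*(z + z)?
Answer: -2339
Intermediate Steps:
h(E) = 1
g(z) = 4*z**2 (g(z) = (2*z)*(2*z) = 4*z**2)
t(b) = 213*b
g(h(-7)) + t(-11) = 4*1**2 + 213*(-11) = 4*1 - 2343 = 4 - 2343 = -2339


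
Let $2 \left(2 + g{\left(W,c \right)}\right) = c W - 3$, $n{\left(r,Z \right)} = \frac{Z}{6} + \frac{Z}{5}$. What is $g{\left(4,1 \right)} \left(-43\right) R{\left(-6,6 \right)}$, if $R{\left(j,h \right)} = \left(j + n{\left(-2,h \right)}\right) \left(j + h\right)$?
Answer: $0$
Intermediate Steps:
$n{\left(r,Z \right)} = \frac{11 Z}{30}$ ($n{\left(r,Z \right)} = Z \frac{1}{6} + Z \frac{1}{5} = \frac{Z}{6} + \frac{Z}{5} = \frac{11 Z}{30}$)
$g{\left(W,c \right)} = - \frac{7}{2} + \frac{W c}{2}$ ($g{\left(W,c \right)} = -2 + \frac{c W - 3}{2} = -2 + \frac{W c - 3}{2} = -2 + \frac{-3 + W c}{2} = -2 + \left(- \frac{3}{2} + \frac{W c}{2}\right) = - \frac{7}{2} + \frac{W c}{2}$)
$R{\left(j,h \right)} = \left(h + j\right) \left(j + \frac{11 h}{30}\right)$ ($R{\left(j,h \right)} = \left(j + \frac{11 h}{30}\right) \left(j + h\right) = \left(j + \frac{11 h}{30}\right) \left(h + j\right) = \left(h + j\right) \left(j + \frac{11 h}{30}\right)$)
$g{\left(4,1 \right)} \left(-43\right) R{\left(-6,6 \right)} = \left(- \frac{7}{2} + \frac{1}{2} \cdot 4 \cdot 1\right) \left(-43\right) \left(\left(-6\right)^{2} + \frac{11 \cdot 6^{2}}{30} + \frac{41}{30} \cdot 6 \left(-6\right)\right) = \left(- \frac{7}{2} + 2\right) \left(-43\right) \left(36 + \frac{11}{30} \cdot 36 - \frac{246}{5}\right) = \left(- \frac{3}{2}\right) \left(-43\right) \left(36 + \frac{66}{5} - \frac{246}{5}\right) = \frac{129}{2} \cdot 0 = 0$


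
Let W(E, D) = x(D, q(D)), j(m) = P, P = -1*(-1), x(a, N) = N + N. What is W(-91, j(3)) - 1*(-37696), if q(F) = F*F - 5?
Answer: 37688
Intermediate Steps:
q(F) = -5 + F² (q(F) = F² - 5 = -5 + F²)
x(a, N) = 2*N
P = 1
j(m) = 1
W(E, D) = -10 + 2*D² (W(E, D) = 2*(-5 + D²) = -10 + 2*D²)
W(-91, j(3)) - 1*(-37696) = (-10 + 2*1²) - 1*(-37696) = (-10 + 2*1) + 37696 = (-10 + 2) + 37696 = -8 + 37696 = 37688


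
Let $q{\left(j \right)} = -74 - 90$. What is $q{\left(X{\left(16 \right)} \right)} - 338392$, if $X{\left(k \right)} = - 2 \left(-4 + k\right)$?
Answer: $-338556$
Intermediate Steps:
$X{\left(k \right)} = 8 - 2 k$
$q{\left(j \right)} = -164$ ($q{\left(j \right)} = -74 - 90 = -164$)
$q{\left(X{\left(16 \right)} \right)} - 338392 = -164 - 338392 = -338556$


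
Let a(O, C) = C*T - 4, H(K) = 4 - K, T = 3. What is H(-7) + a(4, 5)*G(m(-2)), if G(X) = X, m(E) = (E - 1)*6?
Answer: -187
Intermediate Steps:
m(E) = -6 + 6*E (m(E) = (-1 + E)*6 = -6 + 6*E)
a(O, C) = -4 + 3*C (a(O, C) = C*3 - 4 = 3*C - 4 = -4 + 3*C)
H(-7) + a(4, 5)*G(m(-2)) = (4 - 1*(-7)) + (-4 + 3*5)*(-6 + 6*(-2)) = (4 + 7) + (-4 + 15)*(-6 - 12) = 11 + 11*(-18) = 11 - 198 = -187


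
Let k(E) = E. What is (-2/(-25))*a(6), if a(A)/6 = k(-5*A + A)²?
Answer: 6912/25 ≈ 276.48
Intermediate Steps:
a(A) = 96*A² (a(A) = 6*(-5*A + A)² = 6*(-4*A)² = 6*(16*A²) = 96*A²)
(-2/(-25))*a(6) = (-2/(-25))*(96*6²) = (-2*(-1/25))*(96*36) = (2/25)*3456 = 6912/25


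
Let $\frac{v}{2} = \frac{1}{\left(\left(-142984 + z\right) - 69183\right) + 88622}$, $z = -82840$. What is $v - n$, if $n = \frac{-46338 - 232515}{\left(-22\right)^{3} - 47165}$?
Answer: $- \frac{19183730677}{3977245335} \approx -4.8234$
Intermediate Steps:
$v = - \frac{2}{206385}$ ($v = \frac{2}{\left(\left(-142984 - 82840\right) - 69183\right) + 88622} = \frac{2}{\left(-225824 - 69183\right) + 88622} = \frac{2}{-295007 + 88622} = \frac{2}{-206385} = 2 \left(- \frac{1}{206385}\right) = - \frac{2}{206385} \approx -9.6906 \cdot 10^{-6}$)
$n = \frac{92951}{19271}$ ($n = - \frac{278853}{-10648 - 47165} = - \frac{278853}{-57813} = \left(-278853\right) \left(- \frac{1}{57813}\right) = \frac{92951}{19271} \approx 4.8234$)
$v - n = - \frac{2}{206385} - \frac{92951}{19271} = - \frac{19183730677}{3977245335}$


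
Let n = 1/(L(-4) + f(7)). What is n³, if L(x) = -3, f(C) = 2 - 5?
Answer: -1/216 ≈ -0.0046296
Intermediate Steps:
f(C) = -3
n = -⅙ (n = 1/(-3 - 3) = 1/(-6) = -⅙ ≈ -0.16667)
n³ = (-⅙)³ = -1/216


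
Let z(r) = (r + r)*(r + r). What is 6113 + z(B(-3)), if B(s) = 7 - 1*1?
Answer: 6257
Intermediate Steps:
B(s) = 6 (B(s) = 7 - 1 = 6)
z(r) = 4*r² (z(r) = (2*r)*(2*r) = 4*r²)
6113 + z(B(-3)) = 6113 + 4*6² = 6113 + 4*36 = 6113 + 144 = 6257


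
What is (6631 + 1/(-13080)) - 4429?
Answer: 28802159/13080 ≈ 2202.0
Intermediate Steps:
(6631 + 1/(-13080)) - 4429 = (6631 - 1/13080) - 4429 = 86733479/13080 - 4429 = 28802159/13080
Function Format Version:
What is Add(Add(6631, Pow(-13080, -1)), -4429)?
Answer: Rational(28802159, 13080) ≈ 2202.0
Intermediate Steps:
Add(Add(6631, Pow(-13080, -1)), -4429) = Add(Add(6631, Rational(-1, 13080)), -4429) = Add(Rational(86733479, 13080), -4429) = Rational(28802159, 13080)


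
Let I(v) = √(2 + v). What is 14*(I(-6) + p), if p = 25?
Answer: 350 + 28*I ≈ 350.0 + 28.0*I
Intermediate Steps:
14*(I(-6) + p) = 14*(√(2 - 6) + 25) = 14*(√(-4) + 25) = 14*(2*I + 25) = 14*(25 + 2*I) = 350 + 28*I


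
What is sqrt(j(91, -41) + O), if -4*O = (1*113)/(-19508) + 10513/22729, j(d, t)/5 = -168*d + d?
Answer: I*sqrt(14938764177089446876231)/443397332 ≈ 275.65*I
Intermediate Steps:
j(d, t) = -835*d (j(d, t) = 5*(-168*d + d) = 5*(-167*d) = -835*d)
O = -202519227/1773589328 (O = -((1*113)/(-19508) + 10513/22729)/4 = -(113*(-1/19508) + 10513*(1/22729))/4 = -(-113/19508 + 10513/22729)/4 = -1/4*202519227/443397332 = -202519227/1773589328 ≈ -0.11419)
sqrt(j(91, -41) + O) = sqrt(-835*91 - 202519227/1773589328) = sqrt(-75985 - 202519227/1773589328) = sqrt(-134766387607307/1773589328) = I*sqrt(14938764177089446876231)/443397332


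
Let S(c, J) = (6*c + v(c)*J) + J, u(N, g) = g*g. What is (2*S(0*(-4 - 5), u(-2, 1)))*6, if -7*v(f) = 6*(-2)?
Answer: 228/7 ≈ 32.571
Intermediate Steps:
u(N, g) = g**2
v(f) = 12/7 (v(f) = -6*(-2)/7 = -1/7*(-12) = 12/7)
S(c, J) = 6*c + 19*J/7 (S(c, J) = (6*c + 12*J/7) + J = 6*c + 19*J/7)
(2*S(0*(-4 - 5), u(-2, 1)))*6 = (2*(6*(0*(-4 - 5)) + (19/7)*1**2))*6 = (2*(6*(0*(-9)) + (19/7)*1))*6 = (2*(6*0 + 19/7))*6 = (2*(0 + 19/7))*6 = (2*(19/7))*6 = (38/7)*6 = 228/7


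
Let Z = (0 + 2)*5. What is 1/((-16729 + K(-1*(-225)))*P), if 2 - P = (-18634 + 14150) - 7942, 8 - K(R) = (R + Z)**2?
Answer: -1/894144888 ≈ -1.1184e-9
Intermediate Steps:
Z = 10 (Z = 2*5 = 10)
K(R) = 8 - (10 + R)**2 (K(R) = 8 - (R + 10)**2 = 8 - (10 + R)**2)
P = 12428 (P = 2 - ((-18634 + 14150) - 7942) = 2 - (-4484 - 7942) = 2 - 1*(-12426) = 2 + 12426 = 12428)
1/((-16729 + K(-1*(-225)))*P) = 1/((-16729 + (8 - (10 - 1*(-225))**2))*12428) = (1/12428)/(-16729 + (8 - (10 + 225)**2)) = (1/12428)/(-16729 + (8 - 1*235**2)) = (1/12428)/(-16729 + (8 - 1*55225)) = (1/12428)/(-16729 + (8 - 55225)) = (1/12428)/(-16729 - 55217) = (1/12428)/(-71946) = -1/71946*1/12428 = -1/894144888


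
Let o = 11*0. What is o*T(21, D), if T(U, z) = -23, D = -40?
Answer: 0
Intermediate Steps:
o = 0
o*T(21, D) = 0*(-23) = 0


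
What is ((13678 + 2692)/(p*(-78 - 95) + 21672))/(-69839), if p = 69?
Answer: -3274/135976533 ≈ -2.4078e-5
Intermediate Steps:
((13678 + 2692)/(p*(-78 - 95) + 21672))/(-69839) = ((13678 + 2692)/(69*(-78 - 95) + 21672))/(-69839) = (16370/(69*(-173) + 21672))*(-1/69839) = (16370/(-11937 + 21672))*(-1/69839) = (16370/9735)*(-1/69839) = (16370*(1/9735))*(-1/69839) = (3274/1947)*(-1/69839) = -3274/135976533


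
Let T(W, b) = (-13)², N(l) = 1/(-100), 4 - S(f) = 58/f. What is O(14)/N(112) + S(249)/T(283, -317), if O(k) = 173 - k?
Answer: -669086962/42081 ≈ -15900.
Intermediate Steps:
S(f) = 4 - 58/f
N(l) = -1/100
T(W, b) = 169
O(14)/N(112) + S(249)/T(283, -317) = (173 - 1*14)/(-1/100) + (4 - 58/249)/169 = (173 - 14)*(-100) + (4 - 58*1/249)*(1/169) = 159*(-100) + (4 - 58/249)*(1/169) = -15900 + (938/249)*(1/169) = -15900 + 938/42081 = -669086962/42081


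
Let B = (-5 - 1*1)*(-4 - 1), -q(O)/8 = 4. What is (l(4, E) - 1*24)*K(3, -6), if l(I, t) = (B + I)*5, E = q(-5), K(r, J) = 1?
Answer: 146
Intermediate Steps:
q(O) = -32 (q(O) = -8*4 = -32)
B = 30 (B = (-5 - 1)*(-5) = -6*(-5) = 30)
E = -32
l(I, t) = 150 + 5*I (l(I, t) = (30 + I)*5 = 150 + 5*I)
(l(4, E) - 1*24)*K(3, -6) = ((150 + 5*4) - 1*24)*1 = ((150 + 20) - 24)*1 = (170 - 24)*1 = 146*1 = 146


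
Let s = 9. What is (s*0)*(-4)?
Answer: 0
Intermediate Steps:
(s*0)*(-4) = (9*0)*(-4) = 0*(-4) = 0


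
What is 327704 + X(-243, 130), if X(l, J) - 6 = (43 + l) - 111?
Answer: 327399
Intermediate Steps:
X(l, J) = -62 + l (X(l, J) = 6 + ((43 + l) - 111) = 6 + (-68 + l) = -62 + l)
327704 + X(-243, 130) = 327704 + (-62 - 243) = 327704 - 305 = 327399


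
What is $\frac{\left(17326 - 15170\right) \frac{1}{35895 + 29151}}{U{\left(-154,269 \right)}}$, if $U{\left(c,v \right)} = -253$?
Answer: $- \frac{98}{748029} \approx -0.00013101$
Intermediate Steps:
$\frac{\left(17326 - 15170\right) \frac{1}{35895 + 29151}}{U{\left(-154,269 \right)}} = \frac{\left(17326 - 15170\right) \frac{1}{35895 + 29151}}{-253} = \frac{2156}{65046} \left(- \frac{1}{253}\right) = 2156 \cdot \frac{1}{65046} \left(- \frac{1}{253}\right) = \frac{1078}{32523} \left(- \frac{1}{253}\right) = - \frac{98}{748029}$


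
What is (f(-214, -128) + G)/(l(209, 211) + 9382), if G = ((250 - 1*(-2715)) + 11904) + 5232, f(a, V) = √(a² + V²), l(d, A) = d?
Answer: 20101/9591 + 2*√15545/9591 ≈ 2.1218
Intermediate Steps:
f(a, V) = √(V² + a²)
G = 20101 (G = ((250 + 2715) + 11904) + 5232 = (2965 + 11904) + 5232 = 14869 + 5232 = 20101)
(f(-214, -128) + G)/(l(209, 211) + 9382) = (√((-128)² + (-214)²) + 20101)/(209 + 9382) = (√(16384 + 45796) + 20101)/9591 = (√62180 + 20101)*(1/9591) = (2*√15545 + 20101)*(1/9591) = (20101 + 2*√15545)*(1/9591) = 20101/9591 + 2*√15545/9591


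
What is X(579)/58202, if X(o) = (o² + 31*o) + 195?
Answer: 353385/58202 ≈ 6.0717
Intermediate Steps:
X(o) = 195 + o² + 31*o
X(579)/58202 = (195 + 579² + 31*579)/58202 = (195 + 335241 + 17949)*(1/58202) = 353385*(1/58202) = 353385/58202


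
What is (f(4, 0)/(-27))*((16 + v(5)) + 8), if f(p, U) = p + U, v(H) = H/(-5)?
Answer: -92/27 ≈ -3.4074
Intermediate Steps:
v(H) = -H/5 (v(H) = H*(-1/5) = -H/5)
f(p, U) = U + p
(f(4, 0)/(-27))*((16 + v(5)) + 8) = ((0 + 4)/(-27))*((16 - 1/5*5) + 8) = (4*(-1/27))*((16 - 1) + 8) = -4*(15 + 8)/27 = -4/27*23 = -92/27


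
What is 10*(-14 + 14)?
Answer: 0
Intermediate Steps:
10*(-14 + 14) = 10*0 = 0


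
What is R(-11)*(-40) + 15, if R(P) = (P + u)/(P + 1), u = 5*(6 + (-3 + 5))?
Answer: 131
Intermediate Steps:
u = 40 (u = 5*(6 + 2) = 5*8 = 40)
R(P) = (40 + P)/(1 + P) (R(P) = (P + 40)/(P + 1) = (40 + P)/(1 + P))
R(-11)*(-40) + 15 = ((40 - 11)/(1 - 11))*(-40) + 15 = (29/(-10))*(-40) + 15 = -1/10*29*(-40) + 15 = -29/10*(-40) + 15 = 116 + 15 = 131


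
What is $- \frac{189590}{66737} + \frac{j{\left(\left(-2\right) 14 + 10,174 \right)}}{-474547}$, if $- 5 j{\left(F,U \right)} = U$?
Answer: $- \frac{449835216412}{158349215695} \approx -2.8408$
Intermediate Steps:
$j{\left(F,U \right)} = - \frac{U}{5}$
$- \frac{189590}{66737} + \frac{j{\left(\left(-2\right) 14 + 10,174 \right)}}{-474547} = - \frac{189590}{66737} + \frac{\left(- \frac{1}{5}\right) 174}{-474547} = \left(-189590\right) \frac{1}{66737} - - \frac{174}{2372735} = - \frac{189590}{66737} + \frac{174}{2372735} = - \frac{449835216412}{158349215695}$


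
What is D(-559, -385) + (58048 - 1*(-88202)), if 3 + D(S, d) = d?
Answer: 145862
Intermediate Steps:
D(S, d) = -3 + d
D(-559, -385) + (58048 - 1*(-88202)) = (-3 - 385) + (58048 - 1*(-88202)) = -388 + (58048 + 88202) = -388 + 146250 = 145862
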